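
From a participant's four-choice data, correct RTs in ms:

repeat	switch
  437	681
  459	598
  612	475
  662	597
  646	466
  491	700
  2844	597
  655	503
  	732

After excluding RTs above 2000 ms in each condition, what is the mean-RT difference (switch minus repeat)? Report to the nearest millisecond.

28 ms

repeat: exclude 2844
M(repeat) = 3962/7 = 566.000
M(switch) = 5349/9 = 594.333
Difference = 594.333 − 566.000 = 28.333 ms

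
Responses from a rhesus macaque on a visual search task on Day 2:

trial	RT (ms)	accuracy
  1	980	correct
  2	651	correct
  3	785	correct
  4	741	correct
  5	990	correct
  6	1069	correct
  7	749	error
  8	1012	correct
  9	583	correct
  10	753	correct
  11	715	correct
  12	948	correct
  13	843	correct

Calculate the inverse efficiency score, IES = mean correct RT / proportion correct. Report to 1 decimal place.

Correct trials (n=12): 980, 651, 785, 741, 990, 1069, 1012, 583, 753, 715, 948, 843
Mean correct RT = 10070/12 = 839.1667 ms
Proportion correct = 12/13
IES = 839.1667 / (12/13) = 909.097 ms

909.1 ms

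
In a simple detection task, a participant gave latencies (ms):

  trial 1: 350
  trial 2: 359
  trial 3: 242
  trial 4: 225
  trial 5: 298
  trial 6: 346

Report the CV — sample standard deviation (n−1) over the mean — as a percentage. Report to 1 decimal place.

19.2%

n = 6, Σ = 1820, M = 303.3333
Σ(x−M)² = 17023.333; s = √(17023.333/5) = 58.3495
CV = 58.3495 / 303.3333 = 0.19236 = 19.236%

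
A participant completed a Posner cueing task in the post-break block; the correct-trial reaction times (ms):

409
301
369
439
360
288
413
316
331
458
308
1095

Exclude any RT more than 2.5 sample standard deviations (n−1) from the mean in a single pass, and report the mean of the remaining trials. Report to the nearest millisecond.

363 ms

n = 12, ΣRT = 5087, M = 423.917
Σ(x−M)² = 526482.92; s = √(526482.92/11) = 218.774
Cutoffs: 423.917 ± 2.5·218.774 → [-123.0, 970.9]
Outside: 1095 → excluded.
Retained (n=11): Σ = 3992, mean = 3992/11 = 362.909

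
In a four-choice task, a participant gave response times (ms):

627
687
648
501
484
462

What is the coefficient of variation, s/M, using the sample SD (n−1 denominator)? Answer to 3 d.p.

n = 6, Σ = 3409, M = 568.1667
Σ(x−M)² = 46822.833; s = √(46822.833/5) = 96.7707
CV = 96.7707 / 568.1667 = 0.17032

0.170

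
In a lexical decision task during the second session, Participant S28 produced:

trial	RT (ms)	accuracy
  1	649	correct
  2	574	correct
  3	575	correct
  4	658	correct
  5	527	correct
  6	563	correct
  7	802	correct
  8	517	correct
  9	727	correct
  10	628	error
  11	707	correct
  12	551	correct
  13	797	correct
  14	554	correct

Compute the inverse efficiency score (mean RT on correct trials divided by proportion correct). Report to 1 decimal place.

Correct trials (n=13): 649, 574, 575, 658, 527, 563, 802, 517, 727, 707, 551, 797, 554
Mean correct RT = 8201/13 = 630.8462 ms
Proportion correct = 13/14
IES = 630.8462 / (13/14) = 679.373 ms

679.4 ms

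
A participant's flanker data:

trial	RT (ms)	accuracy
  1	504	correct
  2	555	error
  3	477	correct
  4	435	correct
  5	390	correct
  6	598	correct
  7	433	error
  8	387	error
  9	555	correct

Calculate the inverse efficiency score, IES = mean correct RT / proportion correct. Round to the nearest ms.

740 ms

Correct trials (n=6): 504, 477, 435, 390, 598, 555
Mean correct RT = 2959/6 = 493.1667 ms
Proportion correct = 6/9
IES = 493.1667 / (6/9) = 739.750 ms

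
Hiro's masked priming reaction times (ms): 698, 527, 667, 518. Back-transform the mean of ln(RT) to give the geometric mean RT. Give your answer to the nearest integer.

597 ms

ln(RT): 6.5482, 6.2672, 6.5028, 6.2500
Mean ln(RT) = 25.5682/4 = 6.39205
Geometric mean = exp(6.39205) = 597.08 ms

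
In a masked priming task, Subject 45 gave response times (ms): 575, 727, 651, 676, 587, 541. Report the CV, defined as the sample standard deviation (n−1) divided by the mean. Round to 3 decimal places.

0.112

n = 6, Σ = 3757, M = 626.1667
Σ(x−M)² = 24672.833; s = √(24672.833/5) = 70.2465
CV = 70.2465 / 626.1667 = 0.11218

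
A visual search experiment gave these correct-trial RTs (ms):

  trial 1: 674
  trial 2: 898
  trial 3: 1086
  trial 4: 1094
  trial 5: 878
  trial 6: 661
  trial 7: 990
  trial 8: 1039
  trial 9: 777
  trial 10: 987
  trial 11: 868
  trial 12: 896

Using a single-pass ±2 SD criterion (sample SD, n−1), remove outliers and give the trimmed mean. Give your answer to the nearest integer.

904 ms

n = 12, ΣRT = 10848, M = 904.000
Σ(x−M)² = 231884.00; s = √(231884.00/11) = 145.191
Cutoffs: 904.000 ± 2·145.191 → [613.6, 1194.4]
No RTs fall outside the cutoffs; all 12 retained. Mean = 10848/12 = 904.000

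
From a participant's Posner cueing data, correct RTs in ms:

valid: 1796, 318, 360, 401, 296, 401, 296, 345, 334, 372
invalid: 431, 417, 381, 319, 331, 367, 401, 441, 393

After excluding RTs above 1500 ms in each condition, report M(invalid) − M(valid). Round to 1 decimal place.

valid: exclude 1796
M(valid) = 3123/9 = 347.000
M(invalid) = 3481/9 = 386.778
Difference = 386.778 − 347.000 = 39.778 ms

39.8 ms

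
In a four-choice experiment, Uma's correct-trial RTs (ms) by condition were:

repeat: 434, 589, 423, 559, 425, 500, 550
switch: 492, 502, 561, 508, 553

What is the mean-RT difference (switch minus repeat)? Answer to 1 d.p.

M(repeat) = 3480/7 = 497.143
M(switch) = 2616/5 = 523.200
Difference = 523.200 − 497.143 = 26.057 ms

26.1 ms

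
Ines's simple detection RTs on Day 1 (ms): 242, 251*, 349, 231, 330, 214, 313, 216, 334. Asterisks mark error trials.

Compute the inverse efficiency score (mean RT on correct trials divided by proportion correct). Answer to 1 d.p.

Correct trials (n=8): 242, 349, 231, 330, 214, 313, 216, 334
Mean correct RT = 2229/8 = 278.6250 ms
Proportion correct = 8/9
IES = 278.6250 / (8/9) = 313.453 ms

313.5 ms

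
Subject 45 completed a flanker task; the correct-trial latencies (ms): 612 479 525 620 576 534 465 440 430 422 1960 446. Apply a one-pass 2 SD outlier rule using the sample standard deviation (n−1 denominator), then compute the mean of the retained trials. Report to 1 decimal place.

504.5 ms

n = 12, ΣRT = 7509, M = 625.750
Σ(x−M)² = 1995510.25; s = √(1995510.25/11) = 425.923
Cutoffs: 625.750 ± 2·425.923 → [-226.1, 1477.6]
Outside: 1960 → excluded.
Retained (n=11): Σ = 5549, mean = 5549/11 = 504.455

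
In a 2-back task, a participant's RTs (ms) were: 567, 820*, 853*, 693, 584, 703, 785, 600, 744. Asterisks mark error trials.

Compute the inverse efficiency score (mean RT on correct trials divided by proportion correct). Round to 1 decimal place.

858.9 ms

Correct trials (n=7): 567, 693, 584, 703, 785, 600, 744
Mean correct RT = 4676/7 = 668.0000 ms
Proportion correct = 7/9
IES = 668.0000 / (7/9) = 858.857 ms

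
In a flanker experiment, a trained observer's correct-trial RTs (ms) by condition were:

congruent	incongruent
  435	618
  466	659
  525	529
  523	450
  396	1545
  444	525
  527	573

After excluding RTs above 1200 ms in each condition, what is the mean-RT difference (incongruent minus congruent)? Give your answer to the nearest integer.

85 ms

incongruent: exclude 1545
M(congruent) = 3316/7 = 473.714
M(incongruent) = 3354/6 = 559.000
Difference = 559.000 − 473.714 = 85.286 ms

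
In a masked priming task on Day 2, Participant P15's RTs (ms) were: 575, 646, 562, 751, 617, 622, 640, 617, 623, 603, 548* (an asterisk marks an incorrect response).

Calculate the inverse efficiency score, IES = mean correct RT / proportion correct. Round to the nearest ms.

Correct trials (n=10): 575, 646, 562, 751, 617, 622, 640, 617, 623, 603
Mean correct RT = 6256/10 = 625.6000 ms
Proportion correct = 10/11
IES = 625.6000 / (10/11) = 688.160 ms

688 ms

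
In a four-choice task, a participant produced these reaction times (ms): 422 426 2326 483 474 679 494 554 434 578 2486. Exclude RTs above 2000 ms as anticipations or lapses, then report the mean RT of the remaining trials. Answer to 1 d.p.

504.9 ms

Excluded: 2326, 2486
Retained (n=9): Σ = 4544
Mean = 4544/9 = 504.8889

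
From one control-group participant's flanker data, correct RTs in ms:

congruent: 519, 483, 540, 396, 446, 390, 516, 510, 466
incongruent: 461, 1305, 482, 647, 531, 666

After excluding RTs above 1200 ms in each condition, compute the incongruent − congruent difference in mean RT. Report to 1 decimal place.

83.4 ms

incongruent: exclude 1305
M(congruent) = 4266/9 = 474.000
M(incongruent) = 2787/5 = 557.400
Difference = 557.400 − 474.000 = 83.400 ms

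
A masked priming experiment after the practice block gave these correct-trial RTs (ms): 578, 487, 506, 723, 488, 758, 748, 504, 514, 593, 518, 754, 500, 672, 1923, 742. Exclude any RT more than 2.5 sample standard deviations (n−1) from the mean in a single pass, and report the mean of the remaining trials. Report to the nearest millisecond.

606 ms

n = 16, ΣRT = 11008, M = 688.000
Σ(x−M)² = 1805504.00; s = √(1805504.00/15) = 346.939
Cutoffs: 688.000 ± 2.5·346.939 → [-179.3, 1555.3]
Outside: 1923 → excluded.
Retained (n=15): Σ = 9085, mean = 9085/15 = 605.667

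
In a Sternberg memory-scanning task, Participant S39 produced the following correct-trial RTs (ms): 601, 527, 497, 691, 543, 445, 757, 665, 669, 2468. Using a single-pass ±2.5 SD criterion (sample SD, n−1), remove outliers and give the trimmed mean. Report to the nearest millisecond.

n = 10, ΣRT = 7863, M = 786.300
Σ(x−M)² = 3227476.10; s = √(3227476.10/9) = 598.839
Cutoffs: 786.300 ± 2.5·598.839 → [-710.8, 2283.4]
Outside: 2468 → excluded.
Retained (n=9): Σ = 5395, mean = 5395/9 = 599.444

599 ms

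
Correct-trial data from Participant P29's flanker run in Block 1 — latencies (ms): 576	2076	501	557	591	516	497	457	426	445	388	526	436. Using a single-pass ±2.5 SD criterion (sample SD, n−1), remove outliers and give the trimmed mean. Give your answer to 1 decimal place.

n = 13, ΣRT = 7992, M = 614.769
Σ(x−M)² = 2357778.31; s = √(2357778.31/12) = 443.262
Cutoffs: 614.769 ± 2.5·443.262 → [-493.4, 1722.9]
Outside: 2076 → excluded.
Retained (n=12): Σ = 5916, mean = 5916/12 = 493.000

493.0 ms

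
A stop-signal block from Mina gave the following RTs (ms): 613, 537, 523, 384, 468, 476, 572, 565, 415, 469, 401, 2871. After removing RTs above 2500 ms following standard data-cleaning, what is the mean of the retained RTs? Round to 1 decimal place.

493.0 ms

Excluded: 2871
Retained (n=11): Σ = 5423
Mean = 5423/11 = 493.0000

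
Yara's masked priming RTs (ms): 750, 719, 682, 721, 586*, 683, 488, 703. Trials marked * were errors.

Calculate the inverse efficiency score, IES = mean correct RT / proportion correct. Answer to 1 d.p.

774.9 ms

Correct trials (n=7): 750, 719, 682, 721, 683, 488, 703
Mean correct RT = 4746/7 = 678.0000 ms
Proportion correct = 7/8
IES = 678.0000 / (7/8) = 774.857 ms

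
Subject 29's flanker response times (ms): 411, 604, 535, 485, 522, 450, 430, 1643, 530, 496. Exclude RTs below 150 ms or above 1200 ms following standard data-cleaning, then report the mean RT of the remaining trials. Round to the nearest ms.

Excluded: 1643
Retained (n=9): Σ = 4463
Mean = 4463/9 = 495.8889

496 ms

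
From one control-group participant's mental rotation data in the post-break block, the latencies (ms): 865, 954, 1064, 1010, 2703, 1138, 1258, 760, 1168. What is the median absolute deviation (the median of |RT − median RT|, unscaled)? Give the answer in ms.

Sorted: 760, 865, 954, 1010, 1064, 1138, 1168, 1258, 2703 → median = 1064
|x − 1064|: 199, 110, 0, 54, 1639, 74, 194, 304, 104
Sorted deviations: 0, 54, 74, 104, 110, 194, 199, 304, 1639 → MAD = 110

110 ms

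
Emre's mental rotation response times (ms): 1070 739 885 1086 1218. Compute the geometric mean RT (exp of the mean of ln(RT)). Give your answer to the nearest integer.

985 ms

ln(RT): 6.9754, 6.6053, 6.7856, 6.9903, 7.1050
Mean ln(RT) = 34.4615/5 = 6.89230
Geometric mean = exp(6.89230) = 984.67 ms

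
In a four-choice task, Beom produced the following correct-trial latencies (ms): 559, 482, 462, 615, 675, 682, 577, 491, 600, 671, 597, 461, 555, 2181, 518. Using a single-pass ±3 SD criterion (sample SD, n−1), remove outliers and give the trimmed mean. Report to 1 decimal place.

567.5 ms

n = 15, ΣRT = 10126, M = 675.067
Σ(x−M)² = 2507788.93; s = √(2507788.93/14) = 423.235
Cutoffs: 675.067 ± 3·423.235 → [-594.6, 1944.8]
Outside: 2181 → excluded.
Retained (n=14): Σ = 7945, mean = 7945/14 = 567.500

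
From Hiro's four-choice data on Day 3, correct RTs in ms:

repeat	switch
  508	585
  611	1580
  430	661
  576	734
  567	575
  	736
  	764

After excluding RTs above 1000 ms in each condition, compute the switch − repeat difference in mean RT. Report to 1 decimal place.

137.4 ms

switch: exclude 1580
M(repeat) = 2692/5 = 538.400
M(switch) = 4055/6 = 675.833
Difference = 675.833 − 538.400 = 137.433 ms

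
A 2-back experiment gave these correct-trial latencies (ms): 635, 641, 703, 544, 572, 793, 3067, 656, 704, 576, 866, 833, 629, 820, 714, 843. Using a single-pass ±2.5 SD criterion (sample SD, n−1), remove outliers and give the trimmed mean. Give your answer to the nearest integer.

n = 16, ΣRT = 13596, M = 849.750
Σ(x−M)² = 5403631.00; s = √(5403631.00/15) = 600.202
Cutoffs: 849.750 ± 2.5·600.202 → [-650.8, 2350.3]
Outside: 3067 → excluded.
Retained (n=15): Σ = 10529, mean = 10529/15 = 701.933

702 ms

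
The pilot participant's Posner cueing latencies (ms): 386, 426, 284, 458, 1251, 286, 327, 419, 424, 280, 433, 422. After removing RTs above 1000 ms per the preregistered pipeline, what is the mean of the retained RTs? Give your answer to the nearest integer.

Excluded: 1251
Retained (n=11): Σ = 4145
Mean = 4145/11 = 376.8182

377 ms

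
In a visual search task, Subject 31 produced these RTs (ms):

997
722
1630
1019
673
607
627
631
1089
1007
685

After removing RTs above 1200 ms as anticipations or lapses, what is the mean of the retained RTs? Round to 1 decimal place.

Excluded: 1630
Retained (n=10): Σ = 8057
Mean = 8057/10 = 805.7000

805.7 ms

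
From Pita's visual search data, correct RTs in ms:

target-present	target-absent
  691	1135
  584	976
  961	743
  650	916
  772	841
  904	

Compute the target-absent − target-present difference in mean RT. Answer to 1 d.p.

161.9 ms

M(target-present) = 4562/6 = 760.333
M(target-absent) = 4611/5 = 922.200
Difference = 922.200 − 760.333 = 161.867 ms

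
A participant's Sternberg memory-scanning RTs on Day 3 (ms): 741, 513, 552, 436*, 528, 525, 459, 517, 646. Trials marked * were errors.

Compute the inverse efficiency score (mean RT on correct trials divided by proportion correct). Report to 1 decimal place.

Correct trials (n=8): 741, 513, 552, 528, 525, 459, 517, 646
Mean correct RT = 4481/8 = 560.1250 ms
Proportion correct = 8/9
IES = 560.1250 / (8/9) = 630.141 ms

630.1 ms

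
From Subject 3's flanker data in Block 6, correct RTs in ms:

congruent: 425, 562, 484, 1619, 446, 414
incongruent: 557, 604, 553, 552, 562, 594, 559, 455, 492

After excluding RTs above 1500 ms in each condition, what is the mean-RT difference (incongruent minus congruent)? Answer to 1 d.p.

81.4 ms

congruent: exclude 1619
M(congruent) = 2331/5 = 466.200
M(incongruent) = 4928/9 = 547.556
Difference = 547.556 − 466.200 = 81.356 ms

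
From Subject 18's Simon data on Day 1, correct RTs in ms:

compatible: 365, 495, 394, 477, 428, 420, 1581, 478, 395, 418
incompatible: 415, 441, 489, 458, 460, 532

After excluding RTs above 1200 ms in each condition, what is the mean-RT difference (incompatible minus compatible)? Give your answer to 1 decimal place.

compatible: exclude 1581
M(compatible) = 3870/9 = 430.000
M(incompatible) = 2795/6 = 465.833
Difference = 465.833 − 430.000 = 35.833 ms

35.8 ms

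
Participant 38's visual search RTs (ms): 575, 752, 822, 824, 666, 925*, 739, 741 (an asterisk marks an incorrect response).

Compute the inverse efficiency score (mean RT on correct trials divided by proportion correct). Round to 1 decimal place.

Correct trials (n=7): 575, 752, 822, 824, 666, 739, 741
Mean correct RT = 5119/7 = 731.2857 ms
Proportion correct = 7/8
IES = 731.2857 / (7/8) = 835.755 ms

835.8 ms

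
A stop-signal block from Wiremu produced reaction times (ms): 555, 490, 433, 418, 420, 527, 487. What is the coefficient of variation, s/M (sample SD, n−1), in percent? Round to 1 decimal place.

n = 7, Σ = 3330, M = 475.7143
Σ(x−M)² = 17507.429; s = √(17507.429/6) = 54.0176
CV = 54.0176 / 475.7143 = 0.11355 = 11.355%

11.4%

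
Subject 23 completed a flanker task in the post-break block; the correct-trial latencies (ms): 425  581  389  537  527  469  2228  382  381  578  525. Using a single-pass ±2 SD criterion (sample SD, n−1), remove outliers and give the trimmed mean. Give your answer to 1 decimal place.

479.4 ms

n = 11, ΣRT = 7022, M = 638.364
Σ(x−M)² = 2837754.55; s = √(2837754.55/10) = 532.706
Cutoffs: 638.364 ± 2·532.706 → [-427.0, 1703.8]
Outside: 2228 → excluded.
Retained (n=10): Σ = 4794, mean = 4794/10 = 479.400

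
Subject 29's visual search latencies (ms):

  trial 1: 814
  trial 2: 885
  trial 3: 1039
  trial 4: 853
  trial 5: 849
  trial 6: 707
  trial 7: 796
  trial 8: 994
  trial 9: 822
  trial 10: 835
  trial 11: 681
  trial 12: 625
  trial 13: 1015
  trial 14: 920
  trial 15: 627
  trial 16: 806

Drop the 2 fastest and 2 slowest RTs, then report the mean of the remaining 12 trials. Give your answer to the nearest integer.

Sorted: 625, 627, 681, 707, 796, 806, 814, 822, 835, 849, 853, 885, 920, 994, 1015, 1039
Drop lowest 2 (625, 627) and highest 2 (1015, 1039)
Remaining (n=12): Σ = 9962, mean = 9962/12 = 830.167

830 ms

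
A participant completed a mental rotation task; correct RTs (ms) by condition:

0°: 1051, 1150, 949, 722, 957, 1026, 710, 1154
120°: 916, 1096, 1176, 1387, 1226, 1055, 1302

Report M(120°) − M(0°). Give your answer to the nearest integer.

201 ms

M(0°) = 7719/8 = 964.875
M(120°) = 8158/7 = 1165.429
Difference = 1165.429 − 964.875 = 200.554 ms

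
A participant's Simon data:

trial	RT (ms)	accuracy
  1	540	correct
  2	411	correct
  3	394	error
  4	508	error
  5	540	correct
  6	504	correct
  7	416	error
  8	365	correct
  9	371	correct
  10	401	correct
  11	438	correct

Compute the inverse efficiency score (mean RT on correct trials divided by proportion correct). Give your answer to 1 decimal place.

613.6 ms

Correct trials (n=8): 540, 411, 540, 504, 365, 371, 401, 438
Mean correct RT = 3570/8 = 446.2500 ms
Proportion correct = 8/11
IES = 446.2500 / (8/11) = 613.594 ms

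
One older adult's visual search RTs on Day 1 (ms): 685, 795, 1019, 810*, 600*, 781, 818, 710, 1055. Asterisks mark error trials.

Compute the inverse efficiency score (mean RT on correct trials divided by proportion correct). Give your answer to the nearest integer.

1077 ms

Correct trials (n=7): 685, 795, 1019, 781, 818, 710, 1055
Mean correct RT = 5863/7 = 837.5714 ms
Proportion correct = 7/9
IES = 837.5714 / (7/9) = 1076.878 ms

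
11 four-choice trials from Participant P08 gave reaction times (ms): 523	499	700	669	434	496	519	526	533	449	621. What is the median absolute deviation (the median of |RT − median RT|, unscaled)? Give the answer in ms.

Sorted: 434, 449, 496, 499, 519, 523, 526, 533, 621, 669, 700 → median = 523
|x − 523|: 0, 24, 177, 146, 89, 27, 4, 3, 10, 74, 98
Sorted deviations: 0, 3, 4, 10, 24, 27, 74, 89, 98, 146, 177 → MAD = 27

27 ms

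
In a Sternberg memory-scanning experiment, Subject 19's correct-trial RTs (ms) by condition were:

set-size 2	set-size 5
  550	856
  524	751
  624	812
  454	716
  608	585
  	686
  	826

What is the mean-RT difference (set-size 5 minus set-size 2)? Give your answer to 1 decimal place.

M(set-size 2) = 2760/5 = 552.000
M(set-size 5) = 5232/7 = 747.429
Difference = 747.429 − 552.000 = 195.429 ms

195.4 ms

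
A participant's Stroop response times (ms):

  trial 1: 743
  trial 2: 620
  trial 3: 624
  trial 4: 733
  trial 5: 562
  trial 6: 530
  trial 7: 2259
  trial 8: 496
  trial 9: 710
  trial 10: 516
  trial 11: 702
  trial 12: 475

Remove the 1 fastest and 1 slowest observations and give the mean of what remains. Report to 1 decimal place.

623.6 ms

Sorted: 475, 496, 516, 530, 562, 620, 624, 702, 710, 733, 743, 2259
Drop lowest 1 (475) and highest 1 (2259)
Remaining (n=10): Σ = 6236, mean = 6236/10 = 623.600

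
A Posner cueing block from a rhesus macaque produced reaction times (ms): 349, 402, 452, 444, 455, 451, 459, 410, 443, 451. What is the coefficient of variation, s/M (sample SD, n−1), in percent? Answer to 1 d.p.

8.1%

n = 10, Σ = 4316, M = 431.6000
Σ(x−M)² = 10916.400; s = √(10916.400/9) = 34.8272
CV = 34.8272 / 431.6000 = 0.08069 = 8.069%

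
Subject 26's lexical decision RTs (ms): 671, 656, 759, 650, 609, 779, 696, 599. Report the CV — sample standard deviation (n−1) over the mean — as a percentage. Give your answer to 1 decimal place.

9.6%

n = 8, Σ = 5419, M = 677.3750
Σ(x−M)² = 29401.875; s = √(29401.875/7) = 64.8095
CV = 64.8095 / 677.3750 = 0.09568 = 9.568%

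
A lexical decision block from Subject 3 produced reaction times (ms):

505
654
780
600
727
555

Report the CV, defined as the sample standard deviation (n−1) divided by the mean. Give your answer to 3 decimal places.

n = 6, Σ = 3821, M = 636.8333
Σ(x−M)² = 54354.833; s = √(54354.833/5) = 104.2639
CV = 104.2639 / 636.8333 = 0.16372

0.164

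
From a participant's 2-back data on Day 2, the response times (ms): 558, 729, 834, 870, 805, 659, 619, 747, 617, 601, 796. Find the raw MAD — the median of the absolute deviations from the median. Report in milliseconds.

Sorted: 558, 601, 617, 619, 659, 729, 747, 796, 805, 834, 870 → median = 729
|x − 729|: 171, 0, 105, 141, 76, 70, 110, 18, 112, 128, 67
Sorted deviations: 0, 18, 67, 70, 76, 105, 110, 112, 128, 141, 171 → MAD = 105

105 ms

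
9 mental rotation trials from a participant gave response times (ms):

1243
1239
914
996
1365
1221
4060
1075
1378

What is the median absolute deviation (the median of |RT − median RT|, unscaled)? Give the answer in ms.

139 ms

Sorted: 914, 996, 1075, 1221, 1239, 1243, 1365, 1378, 4060 → median = 1239
|x − 1239|: 4, 0, 325, 243, 126, 18, 2821, 164, 139
Sorted deviations: 0, 4, 18, 126, 139, 164, 243, 325, 2821 → MAD = 139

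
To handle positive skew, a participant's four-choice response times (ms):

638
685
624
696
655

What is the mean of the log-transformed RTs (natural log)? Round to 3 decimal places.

ln(RT): 6.4583, 6.5294, 6.4362, 6.5453, 6.4846
Σ ln(RT) = 32.4539
Mean = 32.4539/5 = 6.49078

6.491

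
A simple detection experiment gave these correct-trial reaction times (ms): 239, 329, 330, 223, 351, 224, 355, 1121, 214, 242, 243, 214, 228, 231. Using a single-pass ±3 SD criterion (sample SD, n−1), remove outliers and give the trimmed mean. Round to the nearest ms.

263 ms

n = 14, ΣRT = 4544, M = 324.571
Σ(x−M)² = 719731.43; s = √(719731.43/13) = 235.295
Cutoffs: 324.571 ± 3·235.295 → [-381.3, 1030.5]
Outside: 1121 → excluded.
Retained (n=13): Σ = 3423, mean = 3423/13 = 263.308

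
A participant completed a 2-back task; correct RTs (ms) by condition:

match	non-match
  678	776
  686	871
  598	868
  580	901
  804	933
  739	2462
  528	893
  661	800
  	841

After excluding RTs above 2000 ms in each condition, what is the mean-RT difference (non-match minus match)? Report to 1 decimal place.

201.1 ms

non-match: exclude 2462
M(match) = 5274/8 = 659.250
M(non-match) = 6883/8 = 860.375
Difference = 860.375 − 659.250 = 201.125 ms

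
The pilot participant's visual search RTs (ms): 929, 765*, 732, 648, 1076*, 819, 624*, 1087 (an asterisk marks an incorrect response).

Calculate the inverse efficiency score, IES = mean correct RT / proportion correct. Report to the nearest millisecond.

1349 ms

Correct trials (n=5): 929, 732, 648, 819, 1087
Mean correct RT = 4215/5 = 843.0000 ms
Proportion correct = 5/8
IES = 843.0000 / (5/8) = 1348.800 ms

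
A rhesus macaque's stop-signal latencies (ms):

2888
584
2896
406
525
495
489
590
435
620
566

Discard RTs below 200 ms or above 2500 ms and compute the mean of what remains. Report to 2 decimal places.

Excluded: 2888, 2896
Retained (n=9): Σ = 4710
Mean = 4710/9 = 523.3333

523.33 ms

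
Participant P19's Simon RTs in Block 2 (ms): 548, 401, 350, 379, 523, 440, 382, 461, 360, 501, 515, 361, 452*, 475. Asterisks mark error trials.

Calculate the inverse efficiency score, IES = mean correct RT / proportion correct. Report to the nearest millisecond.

472 ms

Correct trials (n=13): 548, 401, 350, 379, 523, 440, 382, 461, 360, 501, 515, 361, 475
Mean correct RT = 5696/13 = 438.1538 ms
Proportion correct = 13/14
IES = 438.1538 / (13/14) = 471.858 ms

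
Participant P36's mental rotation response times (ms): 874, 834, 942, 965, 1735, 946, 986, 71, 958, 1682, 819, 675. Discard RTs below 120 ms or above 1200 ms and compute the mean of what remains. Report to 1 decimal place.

Excluded: 71, 1682, 1735
Retained (n=9): Σ = 7999
Mean = 7999/9 = 888.7778

888.8 ms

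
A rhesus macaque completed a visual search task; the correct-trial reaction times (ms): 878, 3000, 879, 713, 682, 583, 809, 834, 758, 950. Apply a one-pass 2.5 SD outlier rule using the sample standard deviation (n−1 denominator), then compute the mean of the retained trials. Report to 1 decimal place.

n = 10, ΣRT = 10086, M = 1008.600
Σ(x−M)² = 4511268.40; s = √(4511268.40/9) = 707.992
Cutoffs: 1008.600 ± 2.5·707.992 → [-761.4, 2778.6]
Outside: 3000 → excluded.
Retained (n=9): Σ = 7086, mean = 7086/9 = 787.333

787.3 ms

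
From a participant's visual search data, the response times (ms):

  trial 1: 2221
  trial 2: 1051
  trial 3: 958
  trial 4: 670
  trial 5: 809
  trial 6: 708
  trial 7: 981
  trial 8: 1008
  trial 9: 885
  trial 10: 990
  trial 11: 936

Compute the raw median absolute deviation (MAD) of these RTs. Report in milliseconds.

73 ms

Sorted: 670, 708, 809, 885, 936, 958, 981, 990, 1008, 1051, 2221 → median = 958
|x − 958|: 1263, 93, 0, 288, 149, 250, 23, 50, 73, 32, 22
Sorted deviations: 0, 22, 23, 32, 50, 73, 93, 149, 250, 288, 1263 → MAD = 73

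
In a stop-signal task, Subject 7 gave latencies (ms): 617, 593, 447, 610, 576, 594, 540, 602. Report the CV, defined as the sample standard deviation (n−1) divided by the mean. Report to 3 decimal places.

0.098

n = 8, Σ = 4579, M = 572.3750
Σ(x−M)² = 21957.875; s = √(21957.875/7) = 56.0075
CV = 56.0075 / 572.3750 = 0.09785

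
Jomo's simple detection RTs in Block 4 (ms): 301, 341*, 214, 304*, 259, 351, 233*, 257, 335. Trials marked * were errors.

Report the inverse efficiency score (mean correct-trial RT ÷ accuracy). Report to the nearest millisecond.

429 ms

Correct trials (n=6): 301, 214, 259, 351, 257, 335
Mean correct RT = 1717/6 = 286.1667 ms
Proportion correct = 6/9
IES = 286.1667 / (6/9) = 429.250 ms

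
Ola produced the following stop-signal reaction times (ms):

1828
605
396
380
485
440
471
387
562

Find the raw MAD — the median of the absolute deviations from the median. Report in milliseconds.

84 ms

Sorted: 380, 387, 396, 440, 471, 485, 562, 605, 1828 → median = 471
|x − 471|: 1357, 134, 75, 91, 14, 31, 0, 84, 91
Sorted deviations: 0, 14, 31, 75, 84, 91, 91, 134, 1357 → MAD = 84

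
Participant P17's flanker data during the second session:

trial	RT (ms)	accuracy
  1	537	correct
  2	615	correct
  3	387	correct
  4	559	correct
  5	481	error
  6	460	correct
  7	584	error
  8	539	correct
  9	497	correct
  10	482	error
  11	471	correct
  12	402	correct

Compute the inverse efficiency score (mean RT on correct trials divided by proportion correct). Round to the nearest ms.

662 ms

Correct trials (n=9): 537, 615, 387, 559, 460, 539, 497, 471, 402
Mean correct RT = 4467/9 = 496.3333 ms
Proportion correct = 9/12
IES = 496.3333 / (9/12) = 661.778 ms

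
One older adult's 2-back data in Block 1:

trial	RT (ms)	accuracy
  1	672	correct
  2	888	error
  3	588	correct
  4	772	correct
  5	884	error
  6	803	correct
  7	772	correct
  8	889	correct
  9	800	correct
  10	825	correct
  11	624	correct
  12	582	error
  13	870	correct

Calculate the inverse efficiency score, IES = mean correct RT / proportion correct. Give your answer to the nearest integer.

990 ms

Correct trials (n=10): 672, 588, 772, 803, 772, 889, 800, 825, 624, 870
Mean correct RT = 7615/10 = 761.5000 ms
Proportion correct = 10/13
IES = 761.5000 / (10/13) = 989.950 ms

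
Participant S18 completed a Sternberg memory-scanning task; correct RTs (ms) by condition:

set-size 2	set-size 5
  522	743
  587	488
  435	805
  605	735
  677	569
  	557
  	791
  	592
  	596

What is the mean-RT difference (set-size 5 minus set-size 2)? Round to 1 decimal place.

87.7 ms

M(set-size 2) = 2826/5 = 565.200
M(set-size 5) = 5876/9 = 652.889
Difference = 652.889 − 565.200 = 87.689 ms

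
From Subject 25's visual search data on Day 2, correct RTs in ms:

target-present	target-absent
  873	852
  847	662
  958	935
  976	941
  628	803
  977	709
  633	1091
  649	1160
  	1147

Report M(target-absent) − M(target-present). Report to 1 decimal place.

104.6 ms

M(target-present) = 6541/8 = 817.625
M(target-absent) = 8300/9 = 922.222
Difference = 922.222 − 817.625 = 104.597 ms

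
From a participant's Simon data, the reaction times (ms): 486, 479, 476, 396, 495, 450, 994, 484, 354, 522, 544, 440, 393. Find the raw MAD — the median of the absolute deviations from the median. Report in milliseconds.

39 ms

Sorted: 354, 393, 396, 440, 450, 476, 479, 484, 486, 495, 522, 544, 994 → median = 479
|x − 479|: 7, 0, 3, 83, 16, 29, 515, 5, 125, 43, 65, 39, 86
Sorted deviations: 0, 3, 5, 7, 16, 29, 39, 43, 65, 83, 86, 125, 515 → MAD = 39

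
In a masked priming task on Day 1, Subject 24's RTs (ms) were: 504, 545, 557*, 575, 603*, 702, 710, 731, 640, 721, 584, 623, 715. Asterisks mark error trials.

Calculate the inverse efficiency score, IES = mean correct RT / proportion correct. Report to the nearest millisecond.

757 ms

Correct trials (n=11): 504, 545, 575, 702, 710, 731, 640, 721, 584, 623, 715
Mean correct RT = 7050/11 = 640.9091 ms
Proportion correct = 11/13
IES = 640.9091 / (11/13) = 757.438 ms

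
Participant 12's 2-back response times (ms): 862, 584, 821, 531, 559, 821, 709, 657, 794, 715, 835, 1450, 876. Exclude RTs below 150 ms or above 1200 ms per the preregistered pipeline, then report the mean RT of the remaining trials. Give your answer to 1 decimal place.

Excluded: 1450
Retained (n=12): Σ = 8764
Mean = 8764/12 = 730.3333

730.3 ms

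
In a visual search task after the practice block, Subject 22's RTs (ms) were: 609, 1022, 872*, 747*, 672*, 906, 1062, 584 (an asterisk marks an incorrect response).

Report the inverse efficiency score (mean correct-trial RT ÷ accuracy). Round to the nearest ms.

1339 ms

Correct trials (n=5): 609, 1022, 906, 1062, 584
Mean correct RT = 4183/5 = 836.6000 ms
Proportion correct = 5/8
IES = 836.6000 / (5/8) = 1338.560 ms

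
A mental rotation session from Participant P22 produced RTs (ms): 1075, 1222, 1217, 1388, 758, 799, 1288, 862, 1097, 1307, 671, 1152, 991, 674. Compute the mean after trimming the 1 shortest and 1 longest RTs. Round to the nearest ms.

Sorted: 671, 674, 758, 799, 862, 991, 1075, 1097, 1152, 1217, 1222, 1288, 1307, 1388
Drop lowest 1 (671) and highest 1 (1388)
Remaining (n=12): Σ = 12442, mean = 12442/12 = 1036.833

1037 ms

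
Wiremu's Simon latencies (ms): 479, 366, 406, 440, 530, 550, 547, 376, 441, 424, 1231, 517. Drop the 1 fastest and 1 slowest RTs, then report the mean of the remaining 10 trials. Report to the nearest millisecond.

471 ms

Sorted: 366, 376, 406, 424, 440, 441, 479, 517, 530, 547, 550, 1231
Drop lowest 1 (366) and highest 1 (1231)
Remaining (n=10): Σ = 4710, mean = 4710/10 = 471.000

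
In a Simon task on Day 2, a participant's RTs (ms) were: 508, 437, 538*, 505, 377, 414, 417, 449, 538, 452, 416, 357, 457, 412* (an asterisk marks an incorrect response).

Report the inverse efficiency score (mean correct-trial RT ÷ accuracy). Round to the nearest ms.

Correct trials (n=12): 508, 437, 505, 377, 414, 417, 449, 538, 452, 416, 357, 457
Mean correct RT = 5327/12 = 443.9167 ms
Proportion correct = 12/14
IES = 443.9167 / (12/14) = 517.903 ms

518 ms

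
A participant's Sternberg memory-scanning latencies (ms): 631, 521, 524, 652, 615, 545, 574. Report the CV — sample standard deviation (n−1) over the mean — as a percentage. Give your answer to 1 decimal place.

9.1%

n = 7, Σ = 4062, M = 580.2857
Σ(x−M)² = 16887.429; s = √(16887.429/6) = 53.0525
CV = 53.0525 / 580.2857 = 0.09142 = 9.142%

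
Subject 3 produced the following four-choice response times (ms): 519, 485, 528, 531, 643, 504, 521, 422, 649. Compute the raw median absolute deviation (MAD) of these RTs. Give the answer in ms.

Sorted: 422, 485, 504, 519, 521, 528, 531, 643, 649 → median = 521
|x − 521|: 2, 36, 7, 10, 122, 17, 0, 99, 128
Sorted deviations: 0, 2, 7, 10, 17, 36, 99, 122, 128 → MAD = 17

17 ms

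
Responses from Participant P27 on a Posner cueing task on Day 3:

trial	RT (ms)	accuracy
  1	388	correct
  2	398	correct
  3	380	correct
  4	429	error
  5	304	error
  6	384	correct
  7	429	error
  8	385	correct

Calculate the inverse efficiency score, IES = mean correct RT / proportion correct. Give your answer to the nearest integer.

Correct trials (n=5): 388, 398, 380, 384, 385
Mean correct RT = 1935/5 = 387.0000 ms
Proportion correct = 5/8
IES = 387.0000 / (5/8) = 619.200 ms

619 ms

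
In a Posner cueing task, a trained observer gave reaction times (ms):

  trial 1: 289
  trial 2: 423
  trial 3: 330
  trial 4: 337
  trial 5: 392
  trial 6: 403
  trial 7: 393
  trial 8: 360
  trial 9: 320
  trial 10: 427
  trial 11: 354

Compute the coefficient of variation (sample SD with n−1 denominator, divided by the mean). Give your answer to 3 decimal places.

0.122

n = 11, Σ = 4028, M = 366.1818
Σ(x−M)² = 20105.636; s = √(20105.636/10) = 44.8393
CV = 44.8393 / 366.1818 = 0.12245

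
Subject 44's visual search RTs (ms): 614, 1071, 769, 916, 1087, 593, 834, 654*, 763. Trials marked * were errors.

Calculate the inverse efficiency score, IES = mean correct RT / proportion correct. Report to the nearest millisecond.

Correct trials (n=8): 614, 1071, 769, 916, 1087, 593, 834, 763
Mean correct RT = 6647/8 = 830.8750 ms
Proportion correct = 8/9
IES = 830.8750 / (8/9) = 934.734 ms

935 ms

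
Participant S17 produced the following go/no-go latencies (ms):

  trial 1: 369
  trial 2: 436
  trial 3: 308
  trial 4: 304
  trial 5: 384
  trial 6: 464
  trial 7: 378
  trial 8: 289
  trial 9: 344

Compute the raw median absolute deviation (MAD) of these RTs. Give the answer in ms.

61 ms

Sorted: 289, 304, 308, 344, 369, 378, 384, 436, 464 → median = 369
|x − 369|: 0, 67, 61, 65, 15, 95, 9, 80, 25
Sorted deviations: 0, 9, 15, 25, 61, 65, 67, 80, 95 → MAD = 61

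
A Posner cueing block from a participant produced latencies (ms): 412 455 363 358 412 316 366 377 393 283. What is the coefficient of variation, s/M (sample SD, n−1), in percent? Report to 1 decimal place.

13.2%

n = 10, Σ = 3735, M = 373.5000
Σ(x−M)² = 21902.500; s = √(21902.500/9) = 49.3316
CV = 49.3316 / 373.5000 = 0.13208 = 13.208%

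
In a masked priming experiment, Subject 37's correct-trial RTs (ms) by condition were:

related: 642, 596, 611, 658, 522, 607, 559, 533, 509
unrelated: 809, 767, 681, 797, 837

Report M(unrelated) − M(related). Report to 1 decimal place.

196.3 ms

M(related) = 5237/9 = 581.889
M(unrelated) = 3891/5 = 778.200
Difference = 778.200 − 581.889 = 196.311 ms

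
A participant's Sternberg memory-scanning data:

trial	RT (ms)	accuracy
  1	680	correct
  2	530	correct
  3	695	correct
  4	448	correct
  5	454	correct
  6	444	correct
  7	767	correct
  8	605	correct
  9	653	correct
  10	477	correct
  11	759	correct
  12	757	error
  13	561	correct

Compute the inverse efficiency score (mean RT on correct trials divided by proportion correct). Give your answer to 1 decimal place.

638.5 ms

Correct trials (n=12): 680, 530, 695, 448, 454, 444, 767, 605, 653, 477, 759, 561
Mean correct RT = 7073/12 = 589.4167 ms
Proportion correct = 12/13
IES = 589.4167 / (12/13) = 638.535 ms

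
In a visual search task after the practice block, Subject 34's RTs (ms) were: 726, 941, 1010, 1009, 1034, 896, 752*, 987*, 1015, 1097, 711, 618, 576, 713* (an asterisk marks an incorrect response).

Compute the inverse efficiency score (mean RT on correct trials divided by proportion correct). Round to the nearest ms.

1115 ms

Correct trials (n=11): 726, 941, 1010, 1009, 1034, 896, 1015, 1097, 711, 618, 576
Mean correct RT = 9633/11 = 875.7273 ms
Proportion correct = 11/14
IES = 875.7273 / (11/14) = 1114.562 ms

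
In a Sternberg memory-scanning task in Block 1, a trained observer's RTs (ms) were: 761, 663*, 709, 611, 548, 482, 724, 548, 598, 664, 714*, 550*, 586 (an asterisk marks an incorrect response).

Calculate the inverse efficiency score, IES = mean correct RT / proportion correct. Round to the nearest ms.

Correct trials (n=10): 761, 709, 611, 548, 482, 724, 548, 598, 664, 586
Mean correct RT = 6231/10 = 623.1000 ms
Proportion correct = 10/13
IES = 623.1000 / (10/13) = 810.030 ms

810 ms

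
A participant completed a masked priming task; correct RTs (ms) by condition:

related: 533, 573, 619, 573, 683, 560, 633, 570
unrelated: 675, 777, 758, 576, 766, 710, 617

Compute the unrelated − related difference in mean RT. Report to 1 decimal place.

104.0 ms

M(related) = 4744/8 = 593.000
M(unrelated) = 4879/7 = 697.000
Difference = 697.000 − 593.000 = 104.000 ms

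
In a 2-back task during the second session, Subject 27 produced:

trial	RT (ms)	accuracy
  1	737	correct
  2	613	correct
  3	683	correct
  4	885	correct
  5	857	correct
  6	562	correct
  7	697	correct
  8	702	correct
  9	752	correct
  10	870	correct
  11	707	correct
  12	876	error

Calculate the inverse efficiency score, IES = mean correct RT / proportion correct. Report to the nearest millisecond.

Correct trials (n=11): 737, 613, 683, 885, 857, 562, 697, 702, 752, 870, 707
Mean correct RT = 8065/11 = 733.1818 ms
Proportion correct = 11/12
IES = 733.1818 / (11/12) = 799.835 ms

800 ms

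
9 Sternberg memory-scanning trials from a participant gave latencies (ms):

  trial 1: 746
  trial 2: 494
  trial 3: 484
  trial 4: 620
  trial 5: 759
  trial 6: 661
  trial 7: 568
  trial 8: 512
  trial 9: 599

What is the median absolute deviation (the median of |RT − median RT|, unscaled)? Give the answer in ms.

87 ms

Sorted: 484, 494, 512, 568, 599, 620, 661, 746, 759 → median = 599
|x − 599|: 147, 105, 115, 21, 160, 62, 31, 87, 0
Sorted deviations: 0, 21, 31, 62, 87, 105, 115, 147, 160 → MAD = 87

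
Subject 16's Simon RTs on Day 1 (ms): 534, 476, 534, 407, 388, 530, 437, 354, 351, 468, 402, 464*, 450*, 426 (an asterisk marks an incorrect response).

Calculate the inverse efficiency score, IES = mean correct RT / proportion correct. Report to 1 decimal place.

Correct trials (n=12): 534, 476, 534, 407, 388, 530, 437, 354, 351, 468, 402, 426
Mean correct RT = 5307/12 = 442.2500 ms
Proportion correct = 12/14
IES = 442.2500 / (12/14) = 515.958 ms

516.0 ms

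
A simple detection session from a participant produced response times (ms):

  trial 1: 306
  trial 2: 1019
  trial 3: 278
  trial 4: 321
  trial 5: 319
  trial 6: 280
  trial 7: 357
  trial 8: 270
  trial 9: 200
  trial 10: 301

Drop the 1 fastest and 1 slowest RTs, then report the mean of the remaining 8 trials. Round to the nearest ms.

304 ms

Sorted: 200, 270, 278, 280, 301, 306, 319, 321, 357, 1019
Drop lowest 1 (200) and highest 1 (1019)
Remaining (n=8): Σ = 2432, mean = 2432/8 = 304.000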